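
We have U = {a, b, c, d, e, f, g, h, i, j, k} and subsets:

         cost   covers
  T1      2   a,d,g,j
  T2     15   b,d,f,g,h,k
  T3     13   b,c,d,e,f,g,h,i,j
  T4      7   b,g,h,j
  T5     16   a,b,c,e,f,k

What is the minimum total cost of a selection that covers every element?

T3, T5 cover every element at cost 13 + 16 = 29.
Any cover uses at least 2 sets; among all covering selections none totals below 29.
Greedy by coverage-per-cost would pick T1, T3, T2 for 30 — worse than the optimum 29.

29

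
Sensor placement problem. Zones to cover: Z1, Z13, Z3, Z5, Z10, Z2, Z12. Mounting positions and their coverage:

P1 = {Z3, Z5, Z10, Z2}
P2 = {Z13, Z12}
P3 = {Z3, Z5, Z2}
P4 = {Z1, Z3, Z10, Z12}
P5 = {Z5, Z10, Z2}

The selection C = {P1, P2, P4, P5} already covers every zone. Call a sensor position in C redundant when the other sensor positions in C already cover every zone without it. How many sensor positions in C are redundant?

2

Drop P1: the rest still cover every zone — redundant.
Drop P2: Z13 uncovered — not redundant.
Drop P4: Z1 uncovered — not redundant.
Drop P5: the rest still cover every zone — redundant.
2 redundant: P1, P5.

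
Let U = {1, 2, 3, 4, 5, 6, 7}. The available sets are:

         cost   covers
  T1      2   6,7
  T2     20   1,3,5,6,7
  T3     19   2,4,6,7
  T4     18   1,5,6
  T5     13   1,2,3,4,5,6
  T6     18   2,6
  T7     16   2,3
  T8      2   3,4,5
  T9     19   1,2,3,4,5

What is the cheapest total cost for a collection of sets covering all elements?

T1, T5 cover every element at cost 2 + 13 = 15.
Any cover uses at least 2 sets; among all covering selections none totals below 15.

15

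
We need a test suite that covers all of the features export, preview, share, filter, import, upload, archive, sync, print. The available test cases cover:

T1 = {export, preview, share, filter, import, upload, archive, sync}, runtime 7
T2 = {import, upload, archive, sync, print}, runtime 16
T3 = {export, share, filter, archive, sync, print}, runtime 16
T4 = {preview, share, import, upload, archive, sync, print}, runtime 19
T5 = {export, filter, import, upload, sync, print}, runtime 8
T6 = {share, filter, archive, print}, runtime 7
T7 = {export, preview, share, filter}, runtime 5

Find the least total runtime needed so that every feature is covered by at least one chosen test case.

14

T1, T6 cover every feature at runtime 7 + 7 = 14.
Any cover uses at least 2 test cases; among all covering selections none totals below 14.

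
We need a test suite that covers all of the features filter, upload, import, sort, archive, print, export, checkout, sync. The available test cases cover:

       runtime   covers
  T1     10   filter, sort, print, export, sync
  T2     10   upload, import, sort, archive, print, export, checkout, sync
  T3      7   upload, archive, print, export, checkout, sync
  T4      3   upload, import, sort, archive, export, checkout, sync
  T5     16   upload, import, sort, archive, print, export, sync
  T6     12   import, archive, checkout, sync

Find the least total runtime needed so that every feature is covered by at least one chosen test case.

T1, T4 cover every feature at runtime 10 + 3 = 13.
Any cover uses at least 2 test cases; among all covering selections none totals below 13.

13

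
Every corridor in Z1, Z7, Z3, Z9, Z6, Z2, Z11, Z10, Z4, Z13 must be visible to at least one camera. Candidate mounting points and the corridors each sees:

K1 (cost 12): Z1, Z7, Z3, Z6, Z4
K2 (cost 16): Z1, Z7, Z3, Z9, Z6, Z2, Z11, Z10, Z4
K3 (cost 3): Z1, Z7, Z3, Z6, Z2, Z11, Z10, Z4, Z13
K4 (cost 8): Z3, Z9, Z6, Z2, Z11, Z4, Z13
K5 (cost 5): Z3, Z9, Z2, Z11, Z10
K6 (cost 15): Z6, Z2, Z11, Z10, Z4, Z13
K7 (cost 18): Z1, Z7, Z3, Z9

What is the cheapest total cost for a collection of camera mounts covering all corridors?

8

K3, K5 cover every corridor at cost 3 + 5 = 8.
Any cover uses at least 2 camera mounts; among all covering selections none totals below 8.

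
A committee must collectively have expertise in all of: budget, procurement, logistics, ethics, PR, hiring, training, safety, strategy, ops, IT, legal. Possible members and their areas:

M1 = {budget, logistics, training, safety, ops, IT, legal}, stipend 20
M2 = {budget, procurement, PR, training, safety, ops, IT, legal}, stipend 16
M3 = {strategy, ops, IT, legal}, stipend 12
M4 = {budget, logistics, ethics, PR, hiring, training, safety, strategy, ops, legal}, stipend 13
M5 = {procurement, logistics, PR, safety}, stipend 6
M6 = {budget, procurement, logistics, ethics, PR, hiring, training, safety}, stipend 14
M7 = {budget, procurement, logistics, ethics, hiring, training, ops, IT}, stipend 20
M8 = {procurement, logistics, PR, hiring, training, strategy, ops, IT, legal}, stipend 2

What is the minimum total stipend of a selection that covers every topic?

15

M4, M8 cover every topic at stipend 13 + 2 = 15.
Any cover uses at least 2 members; among all covering selections none totals below 15.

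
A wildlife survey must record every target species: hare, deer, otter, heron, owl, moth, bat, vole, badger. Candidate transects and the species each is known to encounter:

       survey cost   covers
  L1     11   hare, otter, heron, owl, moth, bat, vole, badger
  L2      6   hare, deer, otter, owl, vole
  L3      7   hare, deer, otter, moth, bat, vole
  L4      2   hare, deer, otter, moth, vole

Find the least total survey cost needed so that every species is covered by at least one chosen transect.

L1, L4 cover every species at survey cost 11 + 2 = 13.
Any cover uses at least 2 transects; among all covering selections none totals below 13.

13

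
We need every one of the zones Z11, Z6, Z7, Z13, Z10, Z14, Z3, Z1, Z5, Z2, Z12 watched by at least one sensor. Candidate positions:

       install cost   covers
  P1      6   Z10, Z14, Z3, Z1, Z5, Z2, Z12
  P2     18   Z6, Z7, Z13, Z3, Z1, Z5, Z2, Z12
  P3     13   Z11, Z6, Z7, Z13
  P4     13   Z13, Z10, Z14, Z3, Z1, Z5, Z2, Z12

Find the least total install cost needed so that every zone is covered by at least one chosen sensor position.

19

P1, P3 cover every zone at install cost 6 + 13 = 19.
Any cover uses at least 2 sensor positions; among all covering selections none totals below 19.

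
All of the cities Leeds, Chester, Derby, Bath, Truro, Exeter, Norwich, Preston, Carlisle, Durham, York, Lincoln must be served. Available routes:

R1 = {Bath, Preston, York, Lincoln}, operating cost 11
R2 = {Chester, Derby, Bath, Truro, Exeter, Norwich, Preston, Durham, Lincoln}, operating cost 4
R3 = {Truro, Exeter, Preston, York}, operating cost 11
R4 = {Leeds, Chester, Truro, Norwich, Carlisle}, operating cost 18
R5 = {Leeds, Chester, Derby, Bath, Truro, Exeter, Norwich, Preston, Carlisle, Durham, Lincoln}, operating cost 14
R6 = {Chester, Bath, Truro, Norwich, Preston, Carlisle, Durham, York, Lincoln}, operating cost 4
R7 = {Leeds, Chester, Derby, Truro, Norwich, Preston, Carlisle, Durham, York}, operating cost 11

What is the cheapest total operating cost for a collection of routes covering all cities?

R2, R7 cover every city at operating cost 4 + 11 = 15.
Any cover uses at least 2 routes; among all covering selections none totals below 15.
Greedy by coverage-per-operating cost would pick R2, R6, R7 for 19 — worse than the optimum 15.

15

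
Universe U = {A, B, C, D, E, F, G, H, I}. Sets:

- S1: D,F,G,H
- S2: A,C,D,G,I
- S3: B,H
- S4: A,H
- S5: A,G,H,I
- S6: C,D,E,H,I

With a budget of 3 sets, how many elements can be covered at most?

Choosing S1, S2, S3 covers {A, B, C, D, F, G, H, I} — 8 elements.
No choice of 3 sets does better; here E is left uncovered.

8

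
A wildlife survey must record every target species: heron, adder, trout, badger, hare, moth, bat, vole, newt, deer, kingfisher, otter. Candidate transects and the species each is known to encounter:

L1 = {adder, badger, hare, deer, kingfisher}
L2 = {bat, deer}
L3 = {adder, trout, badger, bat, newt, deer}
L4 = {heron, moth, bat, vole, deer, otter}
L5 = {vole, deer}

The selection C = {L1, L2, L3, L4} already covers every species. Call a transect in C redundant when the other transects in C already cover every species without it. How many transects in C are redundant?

Drop L1: hare, kingfisher uncovered — not redundant.
Drop L2: the rest still cover every species — redundant.
Drop L3: trout, newt uncovered — not redundant.
Drop L4: heron, moth, vole, otter uncovered — not redundant.
1 redundant: L2.

1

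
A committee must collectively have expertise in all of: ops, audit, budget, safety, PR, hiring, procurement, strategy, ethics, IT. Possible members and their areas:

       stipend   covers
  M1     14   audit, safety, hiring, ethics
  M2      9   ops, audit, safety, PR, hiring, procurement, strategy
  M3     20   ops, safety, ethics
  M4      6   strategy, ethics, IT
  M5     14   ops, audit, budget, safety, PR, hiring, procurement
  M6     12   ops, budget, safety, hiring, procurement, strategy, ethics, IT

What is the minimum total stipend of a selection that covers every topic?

20

M4, M5 cover every topic at stipend 6 + 14 = 20.
Any cover uses at least 2 members; among all covering selections none totals below 20.
Greedy by coverage-per-stipend would pick M2, M4, M6 for 27 — worse than the optimum 20.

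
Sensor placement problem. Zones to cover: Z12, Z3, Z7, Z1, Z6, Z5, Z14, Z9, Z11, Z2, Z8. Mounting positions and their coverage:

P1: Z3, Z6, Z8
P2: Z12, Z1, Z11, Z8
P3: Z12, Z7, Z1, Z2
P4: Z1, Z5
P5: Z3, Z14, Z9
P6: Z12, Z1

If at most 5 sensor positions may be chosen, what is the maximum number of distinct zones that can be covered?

Choosing P1, P2, P3, P4, P5 covers {Z12, Z3, Z7, Z1, Z6, Z5, Z14, Z9, Z11, Z2, Z8} — 11 zones.
That is all 11 zones.

11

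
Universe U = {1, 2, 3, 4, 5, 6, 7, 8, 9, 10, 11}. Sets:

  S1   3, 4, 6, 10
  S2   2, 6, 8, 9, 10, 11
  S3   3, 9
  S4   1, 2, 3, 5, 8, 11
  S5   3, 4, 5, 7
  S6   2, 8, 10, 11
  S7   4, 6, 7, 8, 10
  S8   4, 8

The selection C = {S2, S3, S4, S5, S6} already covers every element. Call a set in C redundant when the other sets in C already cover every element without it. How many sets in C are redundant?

Drop S2: 6 uncovered — not redundant.
Drop S3: the rest still cover every element — redundant.
Drop S4: 1 uncovered — not redundant.
Drop S5: 4, 7 uncovered — not redundant.
Drop S6: the rest still cover every element — redundant.
2 redundant: S3, S6.

2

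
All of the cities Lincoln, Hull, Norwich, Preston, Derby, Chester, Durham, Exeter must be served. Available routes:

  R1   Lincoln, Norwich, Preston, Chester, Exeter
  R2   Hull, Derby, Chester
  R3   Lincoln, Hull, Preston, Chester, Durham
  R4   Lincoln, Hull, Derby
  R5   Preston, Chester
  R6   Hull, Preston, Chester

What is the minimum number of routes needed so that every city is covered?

3

R1, R2, R3 together cover {Lincoln, Hull, Norwich, Preston, Derby, Chester, Durham, Exeter} — every city.
No 2 of the 6 routes cover everything (all 15 pairs fall short), so 3 is minimum.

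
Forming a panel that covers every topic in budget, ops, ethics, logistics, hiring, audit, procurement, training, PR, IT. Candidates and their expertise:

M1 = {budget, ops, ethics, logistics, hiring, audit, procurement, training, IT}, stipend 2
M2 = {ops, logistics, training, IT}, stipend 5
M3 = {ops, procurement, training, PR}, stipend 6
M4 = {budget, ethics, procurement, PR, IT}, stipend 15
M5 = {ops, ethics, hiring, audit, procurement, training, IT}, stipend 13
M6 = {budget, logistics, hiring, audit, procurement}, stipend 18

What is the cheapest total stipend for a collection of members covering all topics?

M1, M3 cover every topic at stipend 2 + 6 = 8.
Any cover uses at least 2 members; among all covering selections none totals below 8.

8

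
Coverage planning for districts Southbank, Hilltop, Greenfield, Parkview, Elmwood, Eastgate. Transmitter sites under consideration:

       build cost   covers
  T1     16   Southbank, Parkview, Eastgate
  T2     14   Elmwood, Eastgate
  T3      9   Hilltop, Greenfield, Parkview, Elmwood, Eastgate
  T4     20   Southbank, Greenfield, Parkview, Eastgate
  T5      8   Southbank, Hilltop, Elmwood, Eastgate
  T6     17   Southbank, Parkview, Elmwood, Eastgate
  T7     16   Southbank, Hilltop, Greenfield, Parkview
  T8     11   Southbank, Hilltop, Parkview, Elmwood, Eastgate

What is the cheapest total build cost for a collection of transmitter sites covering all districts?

T3, T5 cover every district at build cost 9 + 8 = 17.
Any cover uses at least 2 transmitter sites; among all covering selections none totals below 17.

17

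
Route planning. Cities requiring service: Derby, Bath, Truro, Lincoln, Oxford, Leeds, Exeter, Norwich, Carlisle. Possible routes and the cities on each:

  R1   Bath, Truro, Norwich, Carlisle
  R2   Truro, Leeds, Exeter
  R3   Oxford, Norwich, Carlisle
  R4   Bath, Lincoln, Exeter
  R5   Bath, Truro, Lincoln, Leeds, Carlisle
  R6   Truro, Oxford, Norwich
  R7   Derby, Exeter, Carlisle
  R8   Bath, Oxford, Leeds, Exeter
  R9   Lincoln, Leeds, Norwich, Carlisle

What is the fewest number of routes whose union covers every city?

R3, R5, R7 together cover {Derby, Bath, Truro, Lincoln, Oxford, Leeds, Exeter, Norwich, Carlisle} — every city.
No 2 of the 9 routes cover everything (all 36 pairs fall short), so 3 is minimum.

3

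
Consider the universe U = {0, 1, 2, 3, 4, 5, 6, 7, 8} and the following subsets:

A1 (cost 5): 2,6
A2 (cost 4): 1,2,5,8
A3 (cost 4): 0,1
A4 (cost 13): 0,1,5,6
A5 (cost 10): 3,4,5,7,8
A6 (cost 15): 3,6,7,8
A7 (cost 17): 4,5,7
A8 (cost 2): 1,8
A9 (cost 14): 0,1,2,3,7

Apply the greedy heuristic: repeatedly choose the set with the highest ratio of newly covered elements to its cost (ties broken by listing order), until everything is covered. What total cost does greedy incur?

23

Pick 1: A2 adds 4 new (1, 2, 5, 8) at cost 4 (ratio 4/4).
Pick 2: A5 adds 3 new (3, 4, 7) at cost 10 (ratio 3/10).
Pick 3: A3 adds 1 new (0) at cost 4 (ratio 1/4).
Pick 4: A1 adds 1 new (6) at cost 5 (ratio 1/5).
Greedy total cost: 4 + 10 + 4 + 5 = 23. (The true optimum is 19, so greedy overshoots here.)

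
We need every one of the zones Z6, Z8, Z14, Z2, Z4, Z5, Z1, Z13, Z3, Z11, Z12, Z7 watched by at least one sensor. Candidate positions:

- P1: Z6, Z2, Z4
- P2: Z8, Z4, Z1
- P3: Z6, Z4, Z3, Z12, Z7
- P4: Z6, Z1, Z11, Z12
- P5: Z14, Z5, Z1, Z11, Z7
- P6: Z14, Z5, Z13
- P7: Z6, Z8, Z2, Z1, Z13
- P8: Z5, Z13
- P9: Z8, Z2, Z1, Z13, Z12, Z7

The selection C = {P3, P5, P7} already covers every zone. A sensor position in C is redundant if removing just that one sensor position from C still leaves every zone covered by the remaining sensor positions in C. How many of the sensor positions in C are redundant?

0

Drop P3: Z4, Z3, Z12 uncovered — not redundant.
Drop P5: Z14, Z5, Z11 uncovered — not redundant.
Drop P7: Z8, Z2, Z13 uncovered — not redundant.
None of the sensor positions in C is redundant.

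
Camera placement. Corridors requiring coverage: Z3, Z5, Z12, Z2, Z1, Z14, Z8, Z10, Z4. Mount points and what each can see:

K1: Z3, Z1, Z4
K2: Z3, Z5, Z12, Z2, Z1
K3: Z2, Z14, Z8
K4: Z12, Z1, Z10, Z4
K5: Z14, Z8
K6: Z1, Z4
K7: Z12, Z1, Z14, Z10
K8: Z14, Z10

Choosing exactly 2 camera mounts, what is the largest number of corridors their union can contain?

7

Choosing K2, K3 covers {Z3, Z5, Z12, Z2, Z1, Z14, Z8} — 7 corridors.
No choice of 2 camera mounts does better; here Z10, Z4 are left uncovered.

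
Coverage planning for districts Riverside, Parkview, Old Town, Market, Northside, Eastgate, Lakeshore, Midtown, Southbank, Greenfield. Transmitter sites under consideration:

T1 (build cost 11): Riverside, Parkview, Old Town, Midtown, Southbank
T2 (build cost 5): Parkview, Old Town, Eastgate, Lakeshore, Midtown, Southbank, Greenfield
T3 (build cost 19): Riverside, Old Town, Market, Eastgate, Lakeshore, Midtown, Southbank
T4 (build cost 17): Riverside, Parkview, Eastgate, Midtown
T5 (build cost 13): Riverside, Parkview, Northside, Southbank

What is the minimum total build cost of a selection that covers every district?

37

T2, T3, T5 cover every district at build cost 5 + 19 + 13 = 37.
Any cover uses at least 3 transmitter sites; among all covering selections none totals below 37.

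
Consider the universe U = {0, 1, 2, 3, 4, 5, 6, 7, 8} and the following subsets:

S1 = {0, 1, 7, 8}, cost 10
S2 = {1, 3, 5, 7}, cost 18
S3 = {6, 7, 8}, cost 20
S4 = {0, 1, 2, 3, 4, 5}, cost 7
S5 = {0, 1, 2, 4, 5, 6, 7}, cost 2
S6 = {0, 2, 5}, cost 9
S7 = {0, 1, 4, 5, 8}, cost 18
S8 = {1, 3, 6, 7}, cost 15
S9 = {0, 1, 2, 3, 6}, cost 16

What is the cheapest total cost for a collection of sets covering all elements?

19

S1, S4, S5 cover every element at cost 10 + 7 + 2 = 19.
Any cover uses at least 2 sets; among all covering selections none totals below 19.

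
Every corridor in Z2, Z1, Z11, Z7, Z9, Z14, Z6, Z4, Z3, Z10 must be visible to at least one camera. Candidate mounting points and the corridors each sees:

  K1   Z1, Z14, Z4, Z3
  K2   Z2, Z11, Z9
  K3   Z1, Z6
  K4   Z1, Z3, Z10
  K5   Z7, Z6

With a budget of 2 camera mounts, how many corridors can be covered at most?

7

Choosing K1, K2 covers {Z2, Z1, Z11, Z9, Z14, Z4, Z3} — 7 corridors.
No choice of 2 camera mounts does better; here Z7, Z6, Z10 are left uncovered.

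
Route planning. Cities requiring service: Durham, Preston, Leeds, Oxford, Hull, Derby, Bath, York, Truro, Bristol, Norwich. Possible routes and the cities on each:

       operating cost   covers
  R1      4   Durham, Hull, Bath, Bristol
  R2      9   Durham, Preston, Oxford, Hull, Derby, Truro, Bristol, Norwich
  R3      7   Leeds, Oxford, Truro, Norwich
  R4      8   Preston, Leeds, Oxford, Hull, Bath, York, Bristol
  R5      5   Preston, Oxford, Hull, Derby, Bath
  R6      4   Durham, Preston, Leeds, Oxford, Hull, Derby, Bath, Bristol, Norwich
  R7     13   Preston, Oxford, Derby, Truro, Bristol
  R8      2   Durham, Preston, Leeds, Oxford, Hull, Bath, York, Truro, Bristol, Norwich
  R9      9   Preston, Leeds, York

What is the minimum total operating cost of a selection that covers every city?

6

R6, R8 cover every city at operating cost 4 + 2 = 6.
Any cover uses at least 2 routes; among all covering selections none totals below 6.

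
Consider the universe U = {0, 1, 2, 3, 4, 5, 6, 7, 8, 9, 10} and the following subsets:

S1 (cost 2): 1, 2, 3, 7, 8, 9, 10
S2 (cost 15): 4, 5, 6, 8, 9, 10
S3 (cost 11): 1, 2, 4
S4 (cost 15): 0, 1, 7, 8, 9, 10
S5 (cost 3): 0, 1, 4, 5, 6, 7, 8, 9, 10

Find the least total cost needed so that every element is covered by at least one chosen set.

5

S1, S5 cover every element at cost 2 + 3 = 5.
Any cover uses at least 2 sets; among all covering selections none totals below 5.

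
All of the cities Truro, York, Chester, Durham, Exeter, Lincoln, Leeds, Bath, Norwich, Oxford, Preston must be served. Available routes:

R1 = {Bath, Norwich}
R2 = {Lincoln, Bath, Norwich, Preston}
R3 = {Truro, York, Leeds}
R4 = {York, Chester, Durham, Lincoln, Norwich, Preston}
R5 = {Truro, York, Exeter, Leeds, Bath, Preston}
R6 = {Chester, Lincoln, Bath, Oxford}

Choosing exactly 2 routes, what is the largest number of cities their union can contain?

Choosing R4, R5 covers {Truro, York, Chester, Durham, Exeter, Lincoln, Leeds, Bath, Norwich, Preston} — 10 cities.
No choice of 2 routes does better; here Oxford is left uncovered.

10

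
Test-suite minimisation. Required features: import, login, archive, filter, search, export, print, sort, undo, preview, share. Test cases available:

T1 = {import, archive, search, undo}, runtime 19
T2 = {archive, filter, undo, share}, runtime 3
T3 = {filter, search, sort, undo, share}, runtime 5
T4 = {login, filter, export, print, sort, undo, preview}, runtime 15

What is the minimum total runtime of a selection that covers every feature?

T1, T2, T4 cover every feature at runtime 19 + 3 + 15 = 37.
Any cover uses at least 3 test cases; among all covering selections none totals below 37.

37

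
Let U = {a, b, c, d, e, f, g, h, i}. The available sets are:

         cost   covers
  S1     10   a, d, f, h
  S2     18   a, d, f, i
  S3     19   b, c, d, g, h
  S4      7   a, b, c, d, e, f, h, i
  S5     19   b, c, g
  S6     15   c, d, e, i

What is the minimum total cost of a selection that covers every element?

26

S3, S4 cover every element at cost 19 + 7 = 26.
Any cover uses at least 2 sets; among all covering selections none totals below 26.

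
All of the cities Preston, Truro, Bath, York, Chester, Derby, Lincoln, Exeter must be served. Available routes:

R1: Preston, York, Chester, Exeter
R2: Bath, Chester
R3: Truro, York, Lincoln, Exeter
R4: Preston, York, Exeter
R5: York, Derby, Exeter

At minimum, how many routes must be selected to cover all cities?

4

R1, R2, R3, R5 together cover {Preston, Truro, Bath, York, Chester, Derby, Lincoln, Exeter} — every city.
No 3 of the 5 routes cover everything (all 10 triples fall short), so 4 is minimum.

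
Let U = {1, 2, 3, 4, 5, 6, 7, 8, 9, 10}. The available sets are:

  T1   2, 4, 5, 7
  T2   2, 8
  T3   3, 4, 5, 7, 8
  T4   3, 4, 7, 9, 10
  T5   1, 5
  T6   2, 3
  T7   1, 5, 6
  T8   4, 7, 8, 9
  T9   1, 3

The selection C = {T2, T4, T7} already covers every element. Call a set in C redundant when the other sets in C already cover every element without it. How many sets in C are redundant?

Drop T2: 2, 8 uncovered — not redundant.
Drop T4: 3, 4, 7, 9, … uncovered — not redundant.
Drop T7: 1, 5, 6 uncovered — not redundant.
None of the sets in C is redundant.

0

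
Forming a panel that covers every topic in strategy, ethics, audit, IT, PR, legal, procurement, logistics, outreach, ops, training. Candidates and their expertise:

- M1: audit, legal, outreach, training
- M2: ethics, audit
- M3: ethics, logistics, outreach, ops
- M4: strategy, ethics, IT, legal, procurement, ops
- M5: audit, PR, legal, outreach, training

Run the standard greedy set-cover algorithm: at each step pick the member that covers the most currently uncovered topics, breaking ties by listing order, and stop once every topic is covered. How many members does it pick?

3

Pick 1: M4 covers 6 new topics (strategy, ethics, IT, legal, procurement, ops).
Pick 2: M5 covers 4 new topics (audit, PR, outreach, training).
Pick 3: M3 covers 1 new topics (logistics).
Greedy uses 3 members.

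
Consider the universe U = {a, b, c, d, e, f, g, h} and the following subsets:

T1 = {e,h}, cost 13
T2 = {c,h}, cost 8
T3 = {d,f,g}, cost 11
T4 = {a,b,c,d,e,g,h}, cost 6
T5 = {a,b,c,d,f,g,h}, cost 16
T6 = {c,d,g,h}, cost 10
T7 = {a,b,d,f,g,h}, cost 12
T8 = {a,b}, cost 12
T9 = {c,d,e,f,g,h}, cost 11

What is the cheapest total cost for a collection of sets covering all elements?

T3, T4 cover every element at cost 11 + 6 = 17.
Any cover uses at least 2 sets; among all covering selections none totals below 17.

17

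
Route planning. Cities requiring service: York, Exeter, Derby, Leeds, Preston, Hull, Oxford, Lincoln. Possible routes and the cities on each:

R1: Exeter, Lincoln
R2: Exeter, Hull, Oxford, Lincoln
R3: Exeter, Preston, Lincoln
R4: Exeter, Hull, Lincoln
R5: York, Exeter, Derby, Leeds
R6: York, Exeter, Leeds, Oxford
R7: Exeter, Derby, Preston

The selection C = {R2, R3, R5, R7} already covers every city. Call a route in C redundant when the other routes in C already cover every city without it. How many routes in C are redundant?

2

Drop R2: Hull, Oxford uncovered — not redundant.
Drop R3: the rest still cover every city — redundant.
Drop R5: York, Leeds uncovered — not redundant.
Drop R7: the rest still cover every city — redundant.
2 redundant: R3, R7.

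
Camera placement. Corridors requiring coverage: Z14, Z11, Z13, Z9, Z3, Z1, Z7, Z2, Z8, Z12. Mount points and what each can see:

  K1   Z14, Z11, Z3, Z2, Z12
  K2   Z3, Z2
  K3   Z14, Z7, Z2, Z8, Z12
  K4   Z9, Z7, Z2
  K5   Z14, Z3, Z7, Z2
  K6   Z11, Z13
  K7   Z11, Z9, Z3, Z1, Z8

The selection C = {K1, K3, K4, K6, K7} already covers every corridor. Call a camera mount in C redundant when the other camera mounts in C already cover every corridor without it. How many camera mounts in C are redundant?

Drop K1: the rest still cover every corridor — redundant.
Drop K3: the rest still cover every corridor — redundant.
Drop K4: the rest still cover every corridor — redundant.
Drop K6: Z13 uncovered — not redundant.
Drop K7: Z1 uncovered — not redundant.
3 redundant: K1, K3, K4.

3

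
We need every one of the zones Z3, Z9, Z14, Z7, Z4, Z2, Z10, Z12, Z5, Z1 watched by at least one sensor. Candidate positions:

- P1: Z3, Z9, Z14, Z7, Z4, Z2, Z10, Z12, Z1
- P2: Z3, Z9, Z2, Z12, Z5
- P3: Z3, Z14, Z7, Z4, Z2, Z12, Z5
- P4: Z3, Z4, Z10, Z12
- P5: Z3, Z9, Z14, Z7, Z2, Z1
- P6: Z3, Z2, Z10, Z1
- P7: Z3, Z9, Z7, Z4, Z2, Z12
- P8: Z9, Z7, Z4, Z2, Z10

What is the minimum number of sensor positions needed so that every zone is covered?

2

P1, P2 together cover {Z3, Z9, Z14, Z7, Z4, Z2, Z10, Z12, Z5, Z1} — every zone.
No single sensor position contains all 10 zones, so 2 is optimal.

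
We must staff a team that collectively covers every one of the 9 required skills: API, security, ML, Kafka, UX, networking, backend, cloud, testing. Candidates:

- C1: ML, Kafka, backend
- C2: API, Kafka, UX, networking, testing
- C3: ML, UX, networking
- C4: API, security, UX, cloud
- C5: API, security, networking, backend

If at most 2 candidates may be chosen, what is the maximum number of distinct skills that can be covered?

7

Choosing C1, C2 covers {API, ML, Kafka, UX, networking, backend, testing} — 7 skills.
No choice of 2 candidates does better; here security, cloud are left uncovered.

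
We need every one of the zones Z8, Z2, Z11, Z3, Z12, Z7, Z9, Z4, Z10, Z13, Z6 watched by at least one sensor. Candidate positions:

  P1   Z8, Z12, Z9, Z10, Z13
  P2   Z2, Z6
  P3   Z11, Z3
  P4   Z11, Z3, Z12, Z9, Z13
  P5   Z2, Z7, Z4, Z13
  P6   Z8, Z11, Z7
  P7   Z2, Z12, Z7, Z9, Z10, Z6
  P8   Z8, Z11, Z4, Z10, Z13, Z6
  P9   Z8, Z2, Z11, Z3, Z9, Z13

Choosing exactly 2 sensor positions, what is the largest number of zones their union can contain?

10

Choosing P7, P8 covers {Z8, Z2, Z11, Z12, Z7, Z9, Z4, Z10, Z13, Z6} — 10 zones.
No choice of 2 sensor positions does better; here Z3 is left uncovered.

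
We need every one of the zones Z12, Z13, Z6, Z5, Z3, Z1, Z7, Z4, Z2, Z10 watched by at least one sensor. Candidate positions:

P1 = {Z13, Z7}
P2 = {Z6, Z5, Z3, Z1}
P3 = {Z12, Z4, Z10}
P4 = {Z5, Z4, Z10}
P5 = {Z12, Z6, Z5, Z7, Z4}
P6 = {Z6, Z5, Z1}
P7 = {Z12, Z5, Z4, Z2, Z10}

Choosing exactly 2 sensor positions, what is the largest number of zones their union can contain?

Choosing P2, P7 covers {Z12, Z6, Z5, Z3, Z1, Z4, Z2, Z10} — 8 zones.
No choice of 2 sensor positions does better; here Z13, Z7 are left uncovered.

8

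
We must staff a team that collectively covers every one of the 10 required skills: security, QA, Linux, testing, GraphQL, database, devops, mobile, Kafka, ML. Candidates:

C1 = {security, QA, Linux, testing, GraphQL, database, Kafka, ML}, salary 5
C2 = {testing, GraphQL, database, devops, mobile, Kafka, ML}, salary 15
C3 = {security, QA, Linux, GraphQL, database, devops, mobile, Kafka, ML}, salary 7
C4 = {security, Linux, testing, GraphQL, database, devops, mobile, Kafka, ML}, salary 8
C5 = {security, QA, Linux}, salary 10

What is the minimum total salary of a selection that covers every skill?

C1, C3 cover every skill at salary 5 + 7 = 12.
Any cover uses at least 2 candidates; among all covering selections none totals below 12.

12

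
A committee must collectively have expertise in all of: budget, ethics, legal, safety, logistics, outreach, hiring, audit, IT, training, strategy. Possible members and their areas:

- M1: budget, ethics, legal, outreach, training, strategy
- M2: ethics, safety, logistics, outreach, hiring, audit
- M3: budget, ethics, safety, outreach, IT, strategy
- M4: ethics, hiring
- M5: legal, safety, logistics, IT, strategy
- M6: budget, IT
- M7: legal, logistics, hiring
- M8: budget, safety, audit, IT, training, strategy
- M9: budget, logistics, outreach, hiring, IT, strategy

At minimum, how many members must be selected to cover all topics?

3

M1, M2, M3 together cover {budget, ethics, legal, safety, logistics, outreach, hiring, audit, IT, training, strategy} — every topic.
No 2 of the 9 members cover everything (all 36 pairs fall short), so 3 is minimum.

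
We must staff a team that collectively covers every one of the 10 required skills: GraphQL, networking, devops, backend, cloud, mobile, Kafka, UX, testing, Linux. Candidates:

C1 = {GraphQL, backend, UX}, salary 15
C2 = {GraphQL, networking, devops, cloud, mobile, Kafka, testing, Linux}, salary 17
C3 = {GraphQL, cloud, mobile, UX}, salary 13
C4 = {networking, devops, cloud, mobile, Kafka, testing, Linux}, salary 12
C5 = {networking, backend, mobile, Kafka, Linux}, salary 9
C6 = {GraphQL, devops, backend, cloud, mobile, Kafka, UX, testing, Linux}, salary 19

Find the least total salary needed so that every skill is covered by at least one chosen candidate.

C1, C4 cover every skill at salary 15 + 12 = 27.
Any cover uses at least 2 candidates; among all covering selections none totals below 27.

27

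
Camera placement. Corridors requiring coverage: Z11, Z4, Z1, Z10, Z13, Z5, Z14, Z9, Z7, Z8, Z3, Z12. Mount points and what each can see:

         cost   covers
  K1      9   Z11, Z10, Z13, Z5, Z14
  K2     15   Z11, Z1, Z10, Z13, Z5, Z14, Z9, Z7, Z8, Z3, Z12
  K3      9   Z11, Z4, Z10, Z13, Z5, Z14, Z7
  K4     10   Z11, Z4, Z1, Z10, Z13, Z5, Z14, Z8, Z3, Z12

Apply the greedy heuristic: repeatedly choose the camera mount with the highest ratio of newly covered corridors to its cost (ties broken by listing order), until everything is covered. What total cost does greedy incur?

25

Pick 1: K4 adds 10 new (Z11, Z4, Z1, Z10, Z13, Z5, Z14, Z8, Z3, Z12) at cost 10 (ratio 10/10).
Pick 2: K2 adds 2 new (Z9, Z7) at cost 15 (ratio 2/15).
Greedy total cost: 10 + 15 = 25. (The true optimum is 24, so greedy overshoots here.)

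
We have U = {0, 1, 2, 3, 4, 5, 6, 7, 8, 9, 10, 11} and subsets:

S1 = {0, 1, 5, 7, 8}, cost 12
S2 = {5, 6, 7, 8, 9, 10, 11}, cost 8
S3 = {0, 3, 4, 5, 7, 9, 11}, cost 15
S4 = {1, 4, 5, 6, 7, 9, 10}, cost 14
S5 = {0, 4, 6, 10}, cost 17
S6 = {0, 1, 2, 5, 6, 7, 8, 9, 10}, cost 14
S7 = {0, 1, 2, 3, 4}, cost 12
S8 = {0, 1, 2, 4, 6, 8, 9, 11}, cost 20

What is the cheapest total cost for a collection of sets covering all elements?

S2, S7 cover every element at cost 8 + 12 = 20.
Any cover uses at least 2 sets; among all covering selections none totals below 20.

20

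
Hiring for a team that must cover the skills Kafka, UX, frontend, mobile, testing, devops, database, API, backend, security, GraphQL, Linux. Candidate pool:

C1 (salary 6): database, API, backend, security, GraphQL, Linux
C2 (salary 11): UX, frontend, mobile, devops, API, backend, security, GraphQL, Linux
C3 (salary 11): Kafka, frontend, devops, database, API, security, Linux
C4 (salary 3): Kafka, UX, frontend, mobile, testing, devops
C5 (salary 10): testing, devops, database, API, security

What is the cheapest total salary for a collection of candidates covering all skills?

C1, C4 cover every skill at salary 6 + 3 = 9.
Any cover uses at least 2 candidates; among all covering selections none totals below 9.

9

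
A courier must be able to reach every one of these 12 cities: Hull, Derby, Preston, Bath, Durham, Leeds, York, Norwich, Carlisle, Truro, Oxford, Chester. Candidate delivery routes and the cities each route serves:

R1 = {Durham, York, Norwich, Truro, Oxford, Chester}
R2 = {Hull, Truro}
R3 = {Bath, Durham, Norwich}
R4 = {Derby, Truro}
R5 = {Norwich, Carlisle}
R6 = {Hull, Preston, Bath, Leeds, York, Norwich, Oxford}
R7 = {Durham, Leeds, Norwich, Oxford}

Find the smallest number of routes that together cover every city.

R1, R4, R5, R6 together cover {Hull, Derby, Preston, Bath, Durham, Leeds, York, Norwich, Carlisle, Truro, Oxford, Chester} — every city.
No 3 of the 7 routes cover everything (all 35 triples fall short), so 4 is minimum.

4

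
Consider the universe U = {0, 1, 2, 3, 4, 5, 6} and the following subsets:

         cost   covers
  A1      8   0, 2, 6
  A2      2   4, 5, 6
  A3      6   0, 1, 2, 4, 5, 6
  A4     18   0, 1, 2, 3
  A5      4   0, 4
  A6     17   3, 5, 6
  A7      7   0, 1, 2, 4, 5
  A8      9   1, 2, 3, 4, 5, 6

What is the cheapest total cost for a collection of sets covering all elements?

13

A5, A8 cover every element at cost 4 + 9 = 13.
Any cover uses at least 2 sets; among all covering selections none totals below 13.
Greedy by coverage-per-cost would pick A2, A3, A8 for 17 — worse than the optimum 13.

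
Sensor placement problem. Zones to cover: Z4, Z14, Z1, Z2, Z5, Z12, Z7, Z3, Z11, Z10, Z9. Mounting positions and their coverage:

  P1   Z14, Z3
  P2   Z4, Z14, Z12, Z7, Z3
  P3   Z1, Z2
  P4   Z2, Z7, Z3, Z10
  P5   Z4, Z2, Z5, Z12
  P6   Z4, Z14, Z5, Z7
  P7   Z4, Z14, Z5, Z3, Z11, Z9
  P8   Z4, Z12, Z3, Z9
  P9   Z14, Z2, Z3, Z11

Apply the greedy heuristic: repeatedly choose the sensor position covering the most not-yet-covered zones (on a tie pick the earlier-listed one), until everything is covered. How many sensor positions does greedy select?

Pick 1: P7 covers 6 new zones (Z4, Z14, Z5, Z3, Z11, Z9).
Pick 2: P4 covers 3 new zones (Z2, Z7, Z10).
Pick 3: P2 covers 1 new zones (Z12).
Pick 4: P3 covers 1 new zones (Z1).
Greedy uses 4 sensor positions.

4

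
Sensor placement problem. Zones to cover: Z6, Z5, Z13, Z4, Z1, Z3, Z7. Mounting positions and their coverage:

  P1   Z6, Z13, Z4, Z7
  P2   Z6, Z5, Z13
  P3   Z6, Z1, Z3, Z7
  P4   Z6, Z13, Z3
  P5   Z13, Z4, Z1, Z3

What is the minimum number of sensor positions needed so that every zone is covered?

P1, P2, P3 together cover {Z6, Z5, Z13, Z4, Z1, Z3, Z7} — every zone.
No 2 of the 5 sensor positions cover everything (all 10 pairs fall short), so 3 is minimum.

3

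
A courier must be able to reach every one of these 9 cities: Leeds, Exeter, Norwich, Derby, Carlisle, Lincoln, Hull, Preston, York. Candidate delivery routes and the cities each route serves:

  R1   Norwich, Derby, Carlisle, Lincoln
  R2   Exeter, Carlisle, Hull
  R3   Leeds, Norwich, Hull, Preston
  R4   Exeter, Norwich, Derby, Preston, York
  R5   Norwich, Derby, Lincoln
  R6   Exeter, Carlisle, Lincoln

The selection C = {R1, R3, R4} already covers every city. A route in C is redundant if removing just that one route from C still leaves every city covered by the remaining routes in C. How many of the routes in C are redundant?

Drop R1: Carlisle, Lincoln uncovered — not redundant.
Drop R3: Leeds, Hull uncovered — not redundant.
Drop R4: Exeter, York uncovered — not redundant.
None of the routes in C is redundant.

0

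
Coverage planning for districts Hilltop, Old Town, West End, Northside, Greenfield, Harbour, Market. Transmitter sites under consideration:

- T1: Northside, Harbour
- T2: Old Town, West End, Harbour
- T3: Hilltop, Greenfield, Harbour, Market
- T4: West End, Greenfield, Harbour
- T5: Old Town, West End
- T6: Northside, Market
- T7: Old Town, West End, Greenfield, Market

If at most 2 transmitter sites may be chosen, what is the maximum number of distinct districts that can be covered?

6

Choosing T1, T7 covers {Old Town, West End, Northside, Greenfield, Harbour, Market} — 6 districts.
No choice of 2 transmitter sites does better; here Hilltop is left uncovered.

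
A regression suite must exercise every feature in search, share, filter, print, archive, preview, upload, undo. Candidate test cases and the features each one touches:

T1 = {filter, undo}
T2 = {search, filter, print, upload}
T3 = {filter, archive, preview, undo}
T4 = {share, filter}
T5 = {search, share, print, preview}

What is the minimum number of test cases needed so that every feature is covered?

3

T2, T3, T4 together cover {search, share, filter, print, archive, preview, upload, undo} — every feature.
No 2 of the 5 test cases cover everything (all 10 pairs fall short), so 3 is minimum.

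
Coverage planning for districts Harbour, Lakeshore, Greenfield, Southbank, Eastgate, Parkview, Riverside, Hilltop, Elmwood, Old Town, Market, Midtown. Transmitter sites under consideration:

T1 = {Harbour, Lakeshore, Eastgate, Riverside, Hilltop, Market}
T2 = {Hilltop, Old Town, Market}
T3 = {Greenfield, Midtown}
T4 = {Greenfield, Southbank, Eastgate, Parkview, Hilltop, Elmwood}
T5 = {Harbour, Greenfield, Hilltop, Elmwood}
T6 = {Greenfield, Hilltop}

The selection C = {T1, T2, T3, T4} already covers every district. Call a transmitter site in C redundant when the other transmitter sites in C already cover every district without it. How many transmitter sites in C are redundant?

0

Drop T1: Harbour, Lakeshore, Riverside uncovered — not redundant.
Drop T2: Old Town uncovered — not redundant.
Drop T3: Midtown uncovered — not redundant.
Drop T4: Southbank, Parkview, Elmwood uncovered — not redundant.
None of the transmitter sites in C is redundant.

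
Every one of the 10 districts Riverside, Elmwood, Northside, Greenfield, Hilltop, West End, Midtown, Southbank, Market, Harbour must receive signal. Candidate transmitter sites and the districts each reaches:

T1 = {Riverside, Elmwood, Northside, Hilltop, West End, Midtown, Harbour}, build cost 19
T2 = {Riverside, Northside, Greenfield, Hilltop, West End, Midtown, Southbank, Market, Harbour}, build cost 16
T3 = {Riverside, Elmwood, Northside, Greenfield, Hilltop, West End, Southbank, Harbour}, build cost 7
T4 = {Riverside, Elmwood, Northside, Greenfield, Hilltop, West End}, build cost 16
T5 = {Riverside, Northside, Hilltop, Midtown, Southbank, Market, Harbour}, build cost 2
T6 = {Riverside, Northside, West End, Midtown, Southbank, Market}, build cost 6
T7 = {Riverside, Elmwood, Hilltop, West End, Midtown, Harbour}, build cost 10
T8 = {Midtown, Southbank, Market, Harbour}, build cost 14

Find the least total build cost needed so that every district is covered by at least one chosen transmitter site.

T3, T5 cover every district at build cost 7 + 2 = 9.
Any cover uses at least 2 transmitter sites; among all covering selections none totals below 9.

9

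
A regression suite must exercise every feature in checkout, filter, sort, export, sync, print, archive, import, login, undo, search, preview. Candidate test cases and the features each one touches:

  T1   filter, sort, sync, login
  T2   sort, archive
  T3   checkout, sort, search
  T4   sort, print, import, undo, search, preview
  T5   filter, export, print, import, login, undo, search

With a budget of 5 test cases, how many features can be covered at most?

Choosing T1, T2, T3, T4, T5 covers {checkout, filter, sort, export, sync, print, archive, import, login, undo, search, preview} — 12 features.
That is all 12 features.

12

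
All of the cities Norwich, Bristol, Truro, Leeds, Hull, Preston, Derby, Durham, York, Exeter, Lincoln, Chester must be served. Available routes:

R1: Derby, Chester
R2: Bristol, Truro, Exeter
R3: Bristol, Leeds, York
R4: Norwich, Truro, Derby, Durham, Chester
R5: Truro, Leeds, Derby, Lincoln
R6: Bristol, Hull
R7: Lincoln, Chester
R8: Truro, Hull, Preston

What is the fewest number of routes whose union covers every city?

5

R2, R3, R4, R5, R8 together cover {Norwich, Bristol, Truro, Leeds, Hull, Preston, Derby, Durham, York, Exeter, Lincoln, Chester} — every city.
No 4 of the 8 routes cover everything (all 70 size-4 selections fall short), so 5 is minimum.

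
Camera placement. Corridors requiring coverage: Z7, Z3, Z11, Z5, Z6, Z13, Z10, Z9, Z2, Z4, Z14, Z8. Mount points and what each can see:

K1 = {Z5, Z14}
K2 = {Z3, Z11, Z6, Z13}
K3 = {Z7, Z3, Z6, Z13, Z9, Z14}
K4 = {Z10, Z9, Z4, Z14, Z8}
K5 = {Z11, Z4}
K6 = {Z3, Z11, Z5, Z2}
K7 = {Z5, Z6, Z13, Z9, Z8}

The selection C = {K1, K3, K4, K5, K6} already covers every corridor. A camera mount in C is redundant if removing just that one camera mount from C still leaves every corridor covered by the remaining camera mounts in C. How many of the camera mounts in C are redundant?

2

Drop K1: the rest still cover every corridor — redundant.
Drop K3: Z7, Z6, Z13 uncovered — not redundant.
Drop K4: Z10, Z8 uncovered — not redundant.
Drop K5: the rest still cover every corridor — redundant.
Drop K6: Z2 uncovered — not redundant.
2 redundant: K1, K5.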